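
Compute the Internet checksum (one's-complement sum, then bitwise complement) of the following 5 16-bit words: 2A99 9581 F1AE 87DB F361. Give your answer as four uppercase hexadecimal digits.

One's-complement addition (fold any carry out of bit 15 back into bit 0):
  0x2A99 + 0x9581 = 0x0C01A
  0xC01A + 0xF1AE = 0x1B1C8 → wrap carry → 0xB1C9
  0xB1C9 + 0x87DB = 0x139A4 → wrap carry → 0x39A5
  0x39A5 + 0xF361 = 0x12D06 → wrap carry → 0x2D07
One's-complement sum = 0x2D07.
Checksum = ~0x2D07 & 0xFFFF = 0xD2F8.

D2F8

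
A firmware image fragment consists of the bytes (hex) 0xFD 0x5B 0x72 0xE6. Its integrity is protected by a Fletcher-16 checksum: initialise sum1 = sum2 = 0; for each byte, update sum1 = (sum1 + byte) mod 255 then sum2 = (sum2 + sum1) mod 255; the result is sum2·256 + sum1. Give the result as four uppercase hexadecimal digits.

Running sums (mod 255):
  after byte 0 (0xFD): sum1=253, sum2=253
  after byte 1 (0x5B): sum1=89, sum2=87
  after byte 2 (0x72): sum1=203, sum2=35
  after byte 3 (0xE6): sum1=178, sum2=213
Checksum = sum2·256 + sum1 = 213·256 + 178 = 54706 = 0xD5B2.

D5B2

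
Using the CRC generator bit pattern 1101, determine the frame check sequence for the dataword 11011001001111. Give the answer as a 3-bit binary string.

000

Append 3 zeros: 11011001001111000. Divide by 1101 (XOR where the leading bit is 1):
  pos 0: 1101 XOR 1101 = 0000
  pos 4: 1001 XOR 1101 = 0100
  pos 5: 1000 XOR 1101 = 0101
  pos 6: 1010 XOR 1101 = 0111
  pos 7: 1111 XOR 1101 = 0010
  pos 9: 1011 XOR 1101 = 0110
  pos 10: 1101 XOR 1101 = 0000
Remainder (last 3 bits) = 000. This is the CRC / FCS.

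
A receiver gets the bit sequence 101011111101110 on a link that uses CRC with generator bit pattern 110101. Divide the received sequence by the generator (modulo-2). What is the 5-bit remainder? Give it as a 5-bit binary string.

Modulo-2 division of 101011111101110 by 110101:
  pos 0: 101011 XOR 110101 = 011110
  pos 1: 111101 XOR 110101 = 001000
  pos 3: 100011 XOR 110101 = 010110
  pos 4: 101101 XOR 110101 = 011000
  pos 5: 110000 XOR 110101 = 000101
  pos 8: 101111 XOR 110101 = 011010
  pos 9: 110100 XOR 110101 = 000001
Remainder = 00001 (nonzero — an error is detected).

00001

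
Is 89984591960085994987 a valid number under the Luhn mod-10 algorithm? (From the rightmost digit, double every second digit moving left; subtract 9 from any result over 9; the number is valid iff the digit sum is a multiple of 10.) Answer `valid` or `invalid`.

invalid

From the right, keep odd positions and double even positions (subtract 9 from any doubled value over 9):
  doubled (positions 2,4,...): 7 8 9 7 0 9 9 8 9 7 → sum 73
  kept (positions 1,3,...): 7 9 9 5 0 6 1 5 8 9 → sum 59
Total = 132.
132 mod 10 = 2, so the number is invalid.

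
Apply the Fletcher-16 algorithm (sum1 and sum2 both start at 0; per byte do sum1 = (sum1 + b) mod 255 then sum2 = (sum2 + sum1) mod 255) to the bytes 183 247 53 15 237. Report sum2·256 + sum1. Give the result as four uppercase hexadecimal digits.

22E1

Running sums (mod 255):
  after byte 0 (183): sum1=183, sum2=183
  after byte 1 (247): sum1=175, sum2=103
  after byte 2 (53): sum1=228, sum2=76
  after byte 3 (15): sum1=243, sum2=64
  after byte 4 (237): sum1=225, sum2=34
Checksum = sum2·256 + sum1 = 34·256 + 225 = 8929 = 0x22E1.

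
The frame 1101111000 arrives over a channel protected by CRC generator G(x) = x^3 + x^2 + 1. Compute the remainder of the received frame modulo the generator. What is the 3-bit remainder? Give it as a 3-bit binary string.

Modulo-2 division of 1101111000 by 1101:
  pos 0: 1101 XOR 1101 = 0000
  pos 4: 1110 XOR 1101 = 0011
  pos 6: 1100 XOR 1101 = 0001
Remainder = 001 (nonzero — an error is detected).

001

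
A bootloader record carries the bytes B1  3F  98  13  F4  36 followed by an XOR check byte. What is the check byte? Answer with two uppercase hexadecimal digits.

C7

XOR the bytes together:
  start with 0xB1
  0xB1 ⊕ 0x3F = 0x8E
  0x8E ⊕ 0x98 = 0x16
  0x16 ⊕ 0x13 = 0x05
  0x05 ⊕ 0xF4 = 0xF1
  0xF1 ⊕ 0x36 = 0xC7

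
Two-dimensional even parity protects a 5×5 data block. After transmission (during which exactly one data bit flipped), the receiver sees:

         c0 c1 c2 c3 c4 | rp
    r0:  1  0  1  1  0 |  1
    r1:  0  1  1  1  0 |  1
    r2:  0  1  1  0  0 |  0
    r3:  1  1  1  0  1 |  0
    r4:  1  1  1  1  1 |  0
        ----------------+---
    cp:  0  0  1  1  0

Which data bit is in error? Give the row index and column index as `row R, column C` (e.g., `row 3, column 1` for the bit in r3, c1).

row 4, column 0

Recompute each row's even parity and compare to rp:
  r0: data parity 1, sent rp 1 → ok
  r1: data parity 1, sent rp 1 → ok
  r2: data parity 0, sent rp 0 → ok
  r3: data parity 0, sent rp 0 → ok
  r4: data parity 1, sent rp 0 → mismatch
Recompute each column's even parity and compare to cp:
  c0: data parity 1, sent cp 0 → mismatch
  c1: data parity 0, sent cp 0 → ok
  c2: data parity 1, sent cp 1 → ok
  c3: data parity 1, sent cp 1 → ok
  c4: data parity 0, sent cp 0 → ok
Exactly one row (r4) and one column (c0) fail → the flipped bit is at their intersection.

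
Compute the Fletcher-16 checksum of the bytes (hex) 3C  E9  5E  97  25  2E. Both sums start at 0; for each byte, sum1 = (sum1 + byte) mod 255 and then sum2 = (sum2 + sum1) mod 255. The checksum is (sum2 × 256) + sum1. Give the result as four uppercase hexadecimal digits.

Running sums (mod 255):
  after byte 0 (3C): sum1=60, sum2=60
  after byte 1 (E9): sum1=38, sum2=98
  after byte 2 (5E): sum1=132, sum2=230
  after byte 3 (97): sum1=28, sum2=3
  after byte 4 (25): sum1=65, sum2=68
  after byte 5 (2E): sum1=111, sum2=179
Checksum = sum2·256 + sum1 = 179·256 + 111 = 45935 = 0xB36F.

B36F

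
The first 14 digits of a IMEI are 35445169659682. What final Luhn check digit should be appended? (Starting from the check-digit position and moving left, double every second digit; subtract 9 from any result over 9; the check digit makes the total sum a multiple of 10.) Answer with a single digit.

1

Partial digits right→left: 2 8 6 9 5 6 9 6 1 5 4 4 5 3
Double every second digit counting from the check-digit position (so the 1st, 3rd, 5th, ... of the partial from the right).
  doubled (with −9 where >9): 4 3 1 9 2 8 1 → sum 28
  kept as-is: 8 9 6 6 5 4 3 → sum 41
Total = 28 + 41 = 69.
Check digit = (10 − (69 mod 10)) mod 10 = 1.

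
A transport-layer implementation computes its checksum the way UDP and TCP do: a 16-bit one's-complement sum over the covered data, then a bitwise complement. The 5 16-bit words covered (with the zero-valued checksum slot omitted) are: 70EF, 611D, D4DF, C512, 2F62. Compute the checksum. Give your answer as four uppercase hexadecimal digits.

One's-complement addition (fold any carry out of bit 15 back into bit 0):
  0x70EF + 0x611D = 0x0D20C
  0xD20C + 0xD4DF = 0x1A6EB → wrap carry → 0xA6EC
  0xA6EC + 0xC512 = 0x16BFE → wrap carry → 0x6BFF
  0x6BFF + 0x2F62 = 0x09B61
One's-complement sum = 0x9B61.
Checksum = ~0x9B61 & 0xFFFF = 0x649E.

649E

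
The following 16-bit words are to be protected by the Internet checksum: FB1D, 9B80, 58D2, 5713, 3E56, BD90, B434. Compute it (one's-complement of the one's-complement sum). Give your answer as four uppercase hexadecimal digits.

One's-complement addition (fold any carry out of bit 15 back into bit 0):
  0xFB1D + 0x9B80 = 0x1969D → wrap carry → 0x969E
  0x969E + 0x58D2 = 0x0EF70
  0xEF70 + 0x5713 = 0x14683 → wrap carry → 0x4684
  0x4684 + 0x3E56 = 0x084DA
  0x84DA + 0xBD90 = 0x1426A → wrap carry → 0x426B
  0x426B + 0xB434 = 0x0F69F
One's-complement sum = 0xF69F.
Checksum = ~0xF69F & 0xFFFF = 0x0960.

0960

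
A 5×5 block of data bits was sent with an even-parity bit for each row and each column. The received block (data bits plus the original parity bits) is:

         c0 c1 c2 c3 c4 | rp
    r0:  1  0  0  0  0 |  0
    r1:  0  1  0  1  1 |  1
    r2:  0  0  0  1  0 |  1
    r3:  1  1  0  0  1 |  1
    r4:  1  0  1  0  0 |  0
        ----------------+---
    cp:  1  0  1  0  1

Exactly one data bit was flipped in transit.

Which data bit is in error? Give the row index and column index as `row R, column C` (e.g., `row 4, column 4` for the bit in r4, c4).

Recompute each row's even parity and compare to rp:
  r0: data parity 1, sent rp 0 → mismatch
  r1: data parity 1, sent rp 1 → ok
  r2: data parity 1, sent rp 1 → ok
  r3: data parity 1, sent rp 1 → ok
  r4: data parity 0, sent rp 0 → ok
Recompute each column's even parity and compare to cp:
  c0: data parity 1, sent cp 1 → ok
  c1: data parity 0, sent cp 0 → ok
  c2: data parity 1, sent cp 1 → ok
  c3: data parity 0, sent cp 0 → ok
  c4: data parity 0, sent cp 1 → mismatch
Exactly one row (r0) and one column (c4) fail → the flipped bit is at their intersection.

row 0, column 4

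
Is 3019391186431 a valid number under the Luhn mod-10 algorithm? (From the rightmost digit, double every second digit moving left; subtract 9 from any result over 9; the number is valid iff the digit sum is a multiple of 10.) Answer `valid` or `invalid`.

valid

From the right, keep odd positions and double even positions (subtract 9 from any doubled value over 9):
  doubled (positions 2,4,...): 6 3 2 9 9 0 → sum 29
  kept (positions 1,3,...): 1 4 8 1 3 1 3 → sum 21
Total = 50.
50 mod 10 = 0, so the number is valid.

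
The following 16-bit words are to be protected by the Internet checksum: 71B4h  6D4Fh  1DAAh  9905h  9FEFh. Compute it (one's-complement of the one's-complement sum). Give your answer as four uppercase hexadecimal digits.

CA5C

One's-complement addition (fold any carry out of bit 15 back into bit 0):
  0x71B4 + 0x6D4F = 0x0DF03
  0xDF03 + 0x1DAA = 0x0FCAD
  0xFCAD + 0x9905 = 0x195B2 → wrap carry → 0x95B3
  0x95B3 + 0x9FEF = 0x135A2 → wrap carry → 0x35A3
One's-complement sum = 0x35A3.
Checksum = ~0x35A3 & 0xFFFF = 0xCA5C.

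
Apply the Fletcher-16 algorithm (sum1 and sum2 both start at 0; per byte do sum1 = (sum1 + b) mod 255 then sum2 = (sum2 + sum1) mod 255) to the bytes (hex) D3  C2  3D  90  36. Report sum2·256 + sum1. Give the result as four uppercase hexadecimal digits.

Running sums (mod 255):
  after byte 0 (D3): sum1=211, sum2=211
  after byte 1 (C2): sum1=150, sum2=106
  after byte 2 (3D): sum1=211, sum2=62
  after byte 3 (90): sum1=100, sum2=162
  after byte 4 (36): sum1=154, sum2=61
Checksum = sum2·256 + sum1 = 61·256 + 154 = 15770 = 0x3D9A.

3D9A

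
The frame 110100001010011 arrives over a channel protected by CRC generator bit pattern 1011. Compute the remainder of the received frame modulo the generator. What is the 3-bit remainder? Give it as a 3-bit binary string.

010

Modulo-2 division of 110100001010011 by 1011:
  pos 0: 1101 XOR 1011 = 0110
  pos 1: 1100 XOR 1011 = 0111
  pos 2: 1110 XOR 1011 = 0101
  pos 3: 1010 XOR 1011 = 0001
  pos 6: 1010 XOR 1011 = 0001
  pos 9: 1100 XOR 1011 = 0111
  pos 10: 1111 XOR 1011 = 0100
  pos 11: 1001 XOR 1011 = 0010
Remainder = 010 (nonzero — an error is detected).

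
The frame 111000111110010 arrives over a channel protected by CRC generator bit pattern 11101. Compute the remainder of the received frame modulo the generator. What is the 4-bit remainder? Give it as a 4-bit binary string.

Modulo-2 division of 111000111110010 by 11101:
  pos 0: 11100 XOR 11101 = 00001
  pos 4: 10111 XOR 11101 = 01010
  pos 5: 10101 XOR 11101 = 01000
  pos 6: 10001 XOR 11101 = 01100
  pos 7: 11000 XOR 11101 = 00101
  pos 9: 10101 XOR 11101 = 01000
  pos 10: 10000 XOR 11101 = 01101
Remainder = 1101 (nonzero — an error is detected).

1101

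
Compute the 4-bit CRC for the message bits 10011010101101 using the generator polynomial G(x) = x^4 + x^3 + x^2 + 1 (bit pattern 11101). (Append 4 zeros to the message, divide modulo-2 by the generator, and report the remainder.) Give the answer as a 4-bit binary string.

Append 4 zeros: 100110101011010000. Divide by 11101 (XOR where the leading bit is 1):
  pos 0: 10011 XOR 11101 = 01110
  pos 1: 11100 XOR 11101 = 00001
  pos 5: 11010 XOR 11101 = 00111
  pos 7: 11111 XOR 11101 = 00010
  pos 10: 10010 XOR 11101 = 01111
  pos 11: 11110 XOR 11101 = 00011
Remainder (last 4 bits) = 1100. This is the CRC / FCS.

1100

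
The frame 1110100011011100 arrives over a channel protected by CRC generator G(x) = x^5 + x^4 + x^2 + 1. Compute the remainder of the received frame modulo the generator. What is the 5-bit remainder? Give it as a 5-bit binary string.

Modulo-2 division of 1110100011011100 by 110101:
  pos 0: 111010 XOR 110101 = 001111
  pos 2: 111100 XOR 110101 = 001001
  pos 4: 100111 XOR 110101 = 010010
  pos 5: 100100 XOR 110101 = 010001
  pos 6: 100011 XOR 110101 = 010110
  pos 7: 101101 XOR 110101 = 011000
  pos 8: 110001 XOR 110101 = 000100
Remainder = 10000 (nonzero — an error is detected).

10000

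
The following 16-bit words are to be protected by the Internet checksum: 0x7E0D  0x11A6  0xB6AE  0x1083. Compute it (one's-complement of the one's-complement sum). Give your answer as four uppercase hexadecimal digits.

A91A

One's-complement addition (fold any carry out of bit 15 back into bit 0):
  0x7E0D + 0x11A6 = 0x08FB3
  0x8FB3 + 0xB6AE = 0x14661 → wrap carry → 0x4662
  0x4662 + 0x1083 = 0x056E5
One's-complement sum = 0x56E5.
Checksum = ~0x56E5 & 0xFFFF = 0xA91A.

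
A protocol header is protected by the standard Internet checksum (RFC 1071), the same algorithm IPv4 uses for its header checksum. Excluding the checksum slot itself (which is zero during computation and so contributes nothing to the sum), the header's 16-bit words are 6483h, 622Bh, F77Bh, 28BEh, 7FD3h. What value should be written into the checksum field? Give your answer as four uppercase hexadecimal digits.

9943

One's-complement addition (fold any carry out of bit 15 back into bit 0):
  0x6483 + 0x622B = 0x0C6AE
  0xC6AE + 0xF77B = 0x1BE29 → wrap carry → 0xBE2A
  0xBE2A + 0x28BE = 0x0E6E8
  0xE6E8 + 0x7FD3 = 0x166BB → wrap carry → 0x66BC
One's-complement sum = 0x66BC.
Checksum = ~0x66BC & 0xFFFF = 0x9943.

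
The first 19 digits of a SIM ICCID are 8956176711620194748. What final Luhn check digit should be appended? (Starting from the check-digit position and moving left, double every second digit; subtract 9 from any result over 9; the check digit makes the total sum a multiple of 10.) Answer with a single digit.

Partial digits right→left: 8 4 7 4 9 1 0 2 6 1 1 7 6 7 1 6 5 9 8
Double every second digit counting from the check-digit position (so the 1st, 3rd, 5th, ... of the partial from the right).
  doubled (with −9 where >9): 7 5 9 0 3 2 3 2 1 7 → sum 39
  kept as-is: 4 4 1 2 1 7 7 6 9 → sum 41
Total = 39 + 41 = 80.
Check digit = (10 − (80 mod 10)) mod 10 = 0.

0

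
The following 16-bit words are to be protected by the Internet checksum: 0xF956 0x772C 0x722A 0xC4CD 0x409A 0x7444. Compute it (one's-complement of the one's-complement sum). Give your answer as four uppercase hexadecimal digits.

One's-complement addition (fold any carry out of bit 15 back into bit 0):
  0xF956 + 0x772C = 0x17082 → wrap carry → 0x7083
  0x7083 + 0x722A = 0x0E2AD
  0xE2AD + 0xC4CD = 0x1A77A → wrap carry → 0xA77B
  0xA77B + 0x409A = 0x0E815
  0xE815 + 0x7444 = 0x15C59 → wrap carry → 0x5C5A
One's-complement sum = 0x5C5A.
Checksum = ~0x5C5A & 0xFFFF = 0xA3A5.

A3A5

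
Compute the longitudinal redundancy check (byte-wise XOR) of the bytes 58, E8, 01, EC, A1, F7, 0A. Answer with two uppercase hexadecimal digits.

XOR the bytes together:
  start with 0x58
  0x58 ⊕ 0xE8 = 0xB0
  0xB0 ⊕ 0x01 = 0xB1
  0xB1 ⊕ 0xEC = 0x5D
  0x5D ⊕ 0xA1 = 0xFC
  0xFC ⊕ 0xF7 = 0x0B
  0x0B ⊕ 0x0A = 0x01

01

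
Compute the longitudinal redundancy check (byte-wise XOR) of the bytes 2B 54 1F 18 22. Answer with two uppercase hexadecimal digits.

5A

XOR the bytes together:
  start with 0x2B
  0x2B ⊕ 0x54 = 0x7F
  0x7F ⊕ 0x1F = 0x60
  0x60 ⊕ 0x18 = 0x78
  0x78 ⊕ 0x22 = 0x5A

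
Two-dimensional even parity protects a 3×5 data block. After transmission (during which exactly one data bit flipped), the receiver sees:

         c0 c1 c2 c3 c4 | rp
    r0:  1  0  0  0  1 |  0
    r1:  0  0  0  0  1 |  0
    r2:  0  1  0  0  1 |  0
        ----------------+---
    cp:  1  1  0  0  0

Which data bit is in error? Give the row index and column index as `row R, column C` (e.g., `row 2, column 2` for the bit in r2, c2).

row 1, column 4

Recompute each row's even parity and compare to rp:
  r0: data parity 0, sent rp 0 → ok
  r1: data parity 1, sent rp 0 → mismatch
  r2: data parity 0, sent rp 0 → ok
Recompute each column's even parity and compare to cp:
  c0: data parity 1, sent cp 1 → ok
  c1: data parity 1, sent cp 1 → ok
  c2: data parity 0, sent cp 0 → ok
  c3: data parity 0, sent cp 0 → ok
  c4: data parity 1, sent cp 0 → mismatch
Exactly one row (r1) and one column (c4) fail → the flipped bit is at their intersection.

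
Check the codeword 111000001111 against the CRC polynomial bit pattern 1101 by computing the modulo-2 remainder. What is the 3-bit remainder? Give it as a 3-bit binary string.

Modulo-2 division of 111000001111 by 1101:
  pos 0: 1110 XOR 1101 = 0011
  pos 2: 1100 XOR 1101 = 0001
  pos 5: 1001 XOR 1101 = 0100
  pos 6: 1001 XOR 1101 = 0100
  pos 7: 1001 XOR 1101 = 0100
  pos 8: 1001 XOR 1101 = 0100
Remainder = 100 (nonzero — an error is detected).

100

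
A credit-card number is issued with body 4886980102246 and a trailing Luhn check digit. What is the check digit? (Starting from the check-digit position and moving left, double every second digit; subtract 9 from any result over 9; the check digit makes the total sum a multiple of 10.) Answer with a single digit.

0

Partial digits right→left: 6 4 2 2 0 1 0 8 9 6 8 8 4
Double every second digit counting from the check-digit position (so the 1st, 3rd, 5th, ... of the partial from the right).
  doubled (with −9 where >9): 3 4 0 0 9 7 8 → sum 31
  kept as-is: 4 2 1 8 6 8 → sum 29
Total = 31 + 29 = 60.
Check digit = (10 − (60 mod 10)) mod 10 = 0.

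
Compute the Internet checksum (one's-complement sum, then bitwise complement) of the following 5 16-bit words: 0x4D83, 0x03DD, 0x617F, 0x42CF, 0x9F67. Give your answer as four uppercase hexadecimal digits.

6AE9

One's-complement addition (fold any carry out of bit 15 back into bit 0):
  0x4D83 + 0x03DD = 0x05160
  0x5160 + 0x617F = 0x0B2DF
  0xB2DF + 0x42CF = 0x0F5AE
  0xF5AE + 0x9F67 = 0x19515 → wrap carry → 0x9516
One's-complement sum = 0x9516.
Checksum = ~0x9516 & 0xFFFF = 0x6AE9.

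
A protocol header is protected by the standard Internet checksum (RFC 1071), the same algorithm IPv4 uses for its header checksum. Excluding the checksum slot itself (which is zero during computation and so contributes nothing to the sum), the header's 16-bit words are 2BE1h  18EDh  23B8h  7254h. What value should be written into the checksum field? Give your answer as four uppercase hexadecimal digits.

One's-complement addition (fold any carry out of bit 15 back into bit 0):
  0x2BE1 + 0x18ED = 0x044CE
  0x44CE + 0x23B8 = 0x06886
  0x6886 + 0x7254 = 0x0DADA
One's-complement sum = 0xDADA.
Checksum = ~0xDADA & 0xFFFF = 0x2525.

2525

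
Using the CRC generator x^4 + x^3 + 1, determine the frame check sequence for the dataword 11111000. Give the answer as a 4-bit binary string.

1011

Append 4 zeros: 111110000000. Divide by 11001 (XOR where the leading bit is 1):
  pos 0: 11111 XOR 11001 = 00110
  pos 2: 11000 XOR 11001 = 00001
  pos 6: 10000 XOR 11001 = 01001
  pos 7: 10010 XOR 11001 = 01011
Remainder (last 4 bits) = 1011. This is the CRC / FCS.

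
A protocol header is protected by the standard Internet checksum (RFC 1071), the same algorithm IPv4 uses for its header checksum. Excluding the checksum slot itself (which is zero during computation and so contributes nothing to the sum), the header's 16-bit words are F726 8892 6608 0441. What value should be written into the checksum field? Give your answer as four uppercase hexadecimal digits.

15FD

One's-complement addition (fold any carry out of bit 15 back into bit 0):
  0xF726 + 0x8892 = 0x17FB8 → wrap carry → 0x7FB9
  0x7FB9 + 0x6608 = 0x0E5C1
  0xE5C1 + 0x0441 = 0x0EA02
One's-complement sum = 0xEA02.
Checksum = ~0xEA02 & 0xFFFF = 0x15FD.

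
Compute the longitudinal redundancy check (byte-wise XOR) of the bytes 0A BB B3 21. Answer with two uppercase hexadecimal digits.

23

XOR the bytes together:
  start with 0x0A
  0x0A ⊕ 0xBB = 0xB1
  0xB1 ⊕ 0xB3 = 0x02
  0x02 ⊕ 0x21 = 0x23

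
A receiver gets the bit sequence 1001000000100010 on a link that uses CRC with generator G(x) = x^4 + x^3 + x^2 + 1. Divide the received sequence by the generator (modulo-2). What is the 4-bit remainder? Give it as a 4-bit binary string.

Modulo-2 division of 1001000000100010 by 11101:
  pos 0: 10010 XOR 11101 = 01111
  pos 1: 11110 XOR 11101 = 00011
  pos 4: 11000 XOR 11101 = 00101
  pos 6: 10101 XOR 11101 = 01000
  pos 7: 10000 XOR 11101 = 01101
  pos 8: 11010 XOR 11101 = 00111
  pos 10: 11101 XOR 11101 = 00000
Remainder = 0000 (zero — the frame passes the CRC check).

0000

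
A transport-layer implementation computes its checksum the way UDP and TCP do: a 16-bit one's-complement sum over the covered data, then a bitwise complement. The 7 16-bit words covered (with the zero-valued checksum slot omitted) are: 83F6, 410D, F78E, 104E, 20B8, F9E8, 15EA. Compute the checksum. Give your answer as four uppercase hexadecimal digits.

0294

One's-complement addition (fold any carry out of bit 15 back into bit 0):
  0x83F6 + 0x410D = 0x0C503
  0xC503 + 0xF78E = 0x1BC91 → wrap carry → 0xBC92
  0xBC92 + 0x104E = 0x0CCE0
  0xCCE0 + 0x20B8 = 0x0ED98
  0xED98 + 0xF9E8 = 0x1E780 → wrap carry → 0xE781
  0xE781 + 0x15EA = 0x0FD6B
One's-complement sum = 0xFD6B.
Checksum = ~0xFD6B & 0xFFFF = 0x0294.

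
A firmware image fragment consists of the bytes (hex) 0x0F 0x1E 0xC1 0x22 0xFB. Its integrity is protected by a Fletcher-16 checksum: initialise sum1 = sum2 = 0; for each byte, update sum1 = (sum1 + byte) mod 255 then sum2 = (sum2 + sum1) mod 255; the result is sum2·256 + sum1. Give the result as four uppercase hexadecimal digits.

490D

Running sums (mod 255):
  after byte 0 (0x0F): sum1=15, sum2=15
  after byte 1 (0x1E): sum1=45, sum2=60
  after byte 2 (0xC1): sum1=238, sum2=43
  after byte 3 (0x22): sum1=17, sum2=60
  after byte 4 (0xFB): sum1=13, sum2=73
Checksum = sum2·256 + sum1 = 73·256 + 13 = 18701 = 0x490D.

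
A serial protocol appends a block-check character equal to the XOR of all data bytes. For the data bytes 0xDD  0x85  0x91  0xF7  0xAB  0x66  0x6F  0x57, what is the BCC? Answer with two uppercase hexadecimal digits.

XOR the bytes together:
  start with 0xDD
  0xDD ⊕ 0x85 = 0x58
  0x58 ⊕ 0x91 = 0xC9
  0xC9 ⊕ 0xF7 = 0x3E
  0x3E ⊕ 0xAB = 0x95
  0x95 ⊕ 0x66 = 0xF3
  0xF3 ⊕ 0x6F = 0x9C
  0x9C ⊕ 0x57 = 0xCB

CB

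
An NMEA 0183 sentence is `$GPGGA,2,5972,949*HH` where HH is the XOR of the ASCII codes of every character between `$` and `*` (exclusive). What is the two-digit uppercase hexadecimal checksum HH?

75

XOR the ASCII codes of the payload characters:
  'G' = 0x47 → acc = 0x47
  'P' = 0x50 → acc = 0x17
  'G' = 0x47 → acc = 0x50
  'G' = 0x47 → acc = 0x17
  'A' = 0x41 → acc = 0x56
  ',' = 0x2C → acc = 0x7A
  '2' = 0x32 → acc = 0x48
  ',' = 0x2C → acc = 0x64
  '5' = 0x35 → acc = 0x51
  '9' = 0x39 → acc = 0x68
  '7' = 0x37 → acc = 0x5F
  '2' = 0x32 → acc = 0x6D
  ',' = 0x2C → acc = 0x41
  '9' = 0x39 → acc = 0x78
  '4' = 0x34 → acc = 0x4C
  '9' = 0x39 → acc = 0x75
Checksum = 0x75.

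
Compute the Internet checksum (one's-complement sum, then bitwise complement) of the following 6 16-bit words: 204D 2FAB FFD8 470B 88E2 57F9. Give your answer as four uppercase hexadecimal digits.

One's-complement addition (fold any carry out of bit 15 back into bit 0):
  0x204D + 0x2FAB = 0x04FF8
  0x4FF8 + 0xFFD8 = 0x14FD0 → wrap carry → 0x4FD1
  0x4FD1 + 0x470B = 0x096DC
  0x96DC + 0x88E2 = 0x11FBE → wrap carry → 0x1FBF
  0x1FBF + 0x57F9 = 0x077B8
One's-complement sum = 0x77B8.
Checksum = ~0x77B8 & 0xFFFF = 0x8847.

8847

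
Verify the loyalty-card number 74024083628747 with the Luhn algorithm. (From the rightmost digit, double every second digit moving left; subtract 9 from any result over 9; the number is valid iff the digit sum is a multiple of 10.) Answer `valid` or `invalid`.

invalid

From the right, keep odd positions and double even positions (subtract 9 from any doubled value over 9):
  doubled (positions 2,4,...): 8 7 3 7 8 0 5 → sum 38
  kept (positions 1,3,...): 7 7 2 3 0 2 4 → sum 25
Total = 63.
63 mod 10 = 3, so the number is invalid.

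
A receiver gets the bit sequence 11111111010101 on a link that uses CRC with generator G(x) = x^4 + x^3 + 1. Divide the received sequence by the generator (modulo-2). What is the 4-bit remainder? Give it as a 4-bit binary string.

Modulo-2 division of 11111111010101 by 11001:
  pos 0: 11111 XOR 11001 = 00110
  pos 2: 11011 XOR 11001 = 00010
  pos 5: 10101 XOR 11001 = 01100
  pos 6: 11000 XOR 11001 = 00001
Remainder = 1101 (nonzero — an error is detected).

1101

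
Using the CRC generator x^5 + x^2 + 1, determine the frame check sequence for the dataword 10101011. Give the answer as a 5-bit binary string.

11101

Append 5 zeros: 1010101100000. Divide by 100101 (XOR where the leading bit is 1):
  pos 0: 101010 XOR 100101 = 001111
  pos 2: 111111 XOR 100101 = 011010
  pos 3: 110100 XOR 100101 = 010001
  pos 4: 100010 XOR 100101 = 000111
  pos 7: 111000 XOR 100101 = 011101
Remainder (last 5 bits) = 11101. This is the CRC / FCS.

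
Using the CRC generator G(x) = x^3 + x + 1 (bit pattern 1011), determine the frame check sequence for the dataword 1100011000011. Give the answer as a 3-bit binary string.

001

Append 3 zeros: 1100011000011000. Divide by 1011 (XOR where the leading bit is 1):
  pos 0: 1100 XOR 1011 = 0111
  pos 1: 1110 XOR 1011 = 0101
  pos 2: 1011 XOR 1011 = 0000
  pos 6: 1000 XOR 1011 = 0011
  pos 8: 1101 XOR 1011 = 0110
  pos 9: 1101 XOR 1011 = 0110
  pos 10: 1100 XOR 1011 = 0111
  pos 11: 1110 XOR 1011 = 0101
  pos 12: 1010 XOR 1011 = 0001
Remainder (last 3 bits) = 001. This is the CRC / FCS.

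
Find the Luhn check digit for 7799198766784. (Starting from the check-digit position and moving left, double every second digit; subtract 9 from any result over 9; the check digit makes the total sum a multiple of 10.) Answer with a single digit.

5

Partial digits right→left: 4 8 7 6 6 7 8 9 1 9 9 7 7
Double every second digit counting from the check-digit position (so the 1st, 3rd, 5th, ... of the partial from the right).
  doubled (with −9 where >9): 8 5 3 7 2 9 5 → sum 39
  kept as-is: 8 6 7 9 9 7 → sum 46
Total = 39 + 46 = 85.
Check digit = (10 − (85 mod 10)) mod 10 = 5.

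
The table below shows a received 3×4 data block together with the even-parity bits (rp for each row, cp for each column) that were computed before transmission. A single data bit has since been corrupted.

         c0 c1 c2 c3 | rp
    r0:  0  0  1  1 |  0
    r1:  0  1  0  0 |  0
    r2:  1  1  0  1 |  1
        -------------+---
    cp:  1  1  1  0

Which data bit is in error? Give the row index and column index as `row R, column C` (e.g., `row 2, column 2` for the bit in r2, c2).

row 1, column 1

Recompute each row's even parity and compare to rp:
  r0: data parity 0, sent rp 0 → ok
  r1: data parity 1, sent rp 0 → mismatch
  r2: data parity 1, sent rp 1 → ok
Recompute each column's even parity and compare to cp:
  c0: data parity 1, sent cp 1 → ok
  c1: data parity 0, sent cp 1 → mismatch
  c2: data parity 1, sent cp 1 → ok
  c3: data parity 0, sent cp 0 → ok
Exactly one row (r1) and one column (c1) fail → the flipped bit is at their intersection.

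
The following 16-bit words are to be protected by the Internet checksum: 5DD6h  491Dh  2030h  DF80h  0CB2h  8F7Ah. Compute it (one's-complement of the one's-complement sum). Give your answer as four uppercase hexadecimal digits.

BD2E

One's-complement addition (fold any carry out of bit 15 back into bit 0):
  0x5DD6 + 0x491D = 0x0A6F3
  0xA6F3 + 0x2030 = 0x0C723
  0xC723 + 0xDF80 = 0x1A6A3 → wrap carry → 0xA6A4
  0xA6A4 + 0x0CB2 = 0x0B356
  0xB356 + 0x8F7A = 0x142D0 → wrap carry → 0x42D1
One's-complement sum = 0x42D1.
Checksum = ~0x42D1 & 0xFFFF = 0xBD2E.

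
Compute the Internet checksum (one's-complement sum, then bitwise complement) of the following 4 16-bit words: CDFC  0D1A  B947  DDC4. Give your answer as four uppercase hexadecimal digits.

8DDC

One's-complement addition (fold any carry out of bit 15 back into bit 0):
  0xCDFC + 0x0D1A = 0x0DB16
  0xDB16 + 0xB947 = 0x1945D → wrap carry → 0x945E
  0x945E + 0xDDC4 = 0x17222 → wrap carry → 0x7223
One's-complement sum = 0x7223.
Checksum = ~0x7223 & 0xFFFF = 0x8DDC.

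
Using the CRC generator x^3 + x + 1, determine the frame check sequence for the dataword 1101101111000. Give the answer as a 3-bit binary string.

000

Append 3 zeros: 1101101111000000. Divide by 1011 (XOR where the leading bit is 1):
  pos 0: 1101 XOR 1011 = 0110
  pos 1: 1101 XOR 1011 = 0110
  pos 2: 1100 XOR 1011 = 0111
  pos 3: 1111 XOR 1011 = 0100
  pos 4: 1001 XOR 1011 = 0010
  pos 6: 1011 XOR 1011 = 0000
Remainder (last 3 bits) = 000. This is the CRC / FCS.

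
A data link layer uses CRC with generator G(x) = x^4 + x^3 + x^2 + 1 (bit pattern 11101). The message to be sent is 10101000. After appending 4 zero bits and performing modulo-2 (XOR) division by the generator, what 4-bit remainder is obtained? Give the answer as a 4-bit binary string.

1000

Append 4 zeros: 101010000000. Divide by 11101 (XOR where the leading bit is 1):
  pos 0: 10101 XOR 11101 = 01000
  pos 1: 10000 XOR 11101 = 01101
  pos 2: 11010 XOR 11101 = 00111
  pos 4: 11100 XOR 11101 = 00001
Remainder (last 4 bits) = 1000. This is the CRC / FCS.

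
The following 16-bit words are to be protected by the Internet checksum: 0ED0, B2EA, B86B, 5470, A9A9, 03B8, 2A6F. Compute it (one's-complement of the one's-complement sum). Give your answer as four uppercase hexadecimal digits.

5998

One's-complement addition (fold any carry out of bit 15 back into bit 0):
  0x0ED0 + 0xB2EA = 0x0C1BA
  0xC1BA + 0xB86B = 0x17A25 → wrap carry → 0x7A26
  0x7A26 + 0x5470 = 0x0CE96
  0xCE96 + 0xA9A9 = 0x1783F → wrap carry → 0x7840
  0x7840 + 0x03B8 = 0x07BF8
  0x7BF8 + 0x2A6F = 0x0A667
One's-complement sum = 0xA667.
Checksum = ~0xA667 & 0xFFFF = 0x5998.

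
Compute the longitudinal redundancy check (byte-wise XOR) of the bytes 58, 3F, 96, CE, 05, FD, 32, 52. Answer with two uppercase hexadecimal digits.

XOR the bytes together:
  start with 0x58
  0x58 ⊕ 0x3F = 0x67
  0x67 ⊕ 0x96 = 0xF1
  0xF1 ⊕ 0xCE = 0x3F
  0x3F ⊕ 0x05 = 0x3A
  0x3A ⊕ 0xFD = 0xC7
  0xC7 ⊕ 0x32 = 0xF5
  0xF5 ⊕ 0x52 = 0xA7

A7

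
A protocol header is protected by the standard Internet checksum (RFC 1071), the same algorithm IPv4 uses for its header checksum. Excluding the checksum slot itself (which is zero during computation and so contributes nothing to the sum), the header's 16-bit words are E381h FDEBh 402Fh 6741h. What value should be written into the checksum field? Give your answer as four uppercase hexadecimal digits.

7721

One's-complement addition (fold any carry out of bit 15 back into bit 0):
  0xE381 + 0xFDEB = 0x1E16C → wrap carry → 0xE16D
  0xE16D + 0x402F = 0x1219C → wrap carry → 0x219D
  0x219D + 0x6741 = 0x088DE
One's-complement sum = 0x88DE.
Checksum = ~0x88DE & 0xFFFF = 0x7721.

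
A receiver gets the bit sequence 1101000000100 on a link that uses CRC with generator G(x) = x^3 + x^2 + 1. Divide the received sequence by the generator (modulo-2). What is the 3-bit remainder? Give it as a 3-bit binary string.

100

Modulo-2 division of 1101000000100 by 1101:
  pos 0: 1101 XOR 1101 = 0000
Remainder = 100 (nonzero — an error is detected).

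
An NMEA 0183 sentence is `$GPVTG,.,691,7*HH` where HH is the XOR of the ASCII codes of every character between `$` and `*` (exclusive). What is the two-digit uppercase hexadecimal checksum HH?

XOR the ASCII codes of the payload characters:
  'G' = 0x47 → acc = 0x47
  'P' = 0x50 → acc = 0x17
  'V' = 0x56 → acc = 0x41
  'T' = 0x54 → acc = 0x15
  'G' = 0x47 → acc = 0x52
  ',' = 0x2C → acc = 0x7E
  '.' = 0x2E → acc = 0x50
  ',' = 0x2C → acc = 0x7C
  '6' = 0x36 → acc = 0x4A
  '9' = 0x39 → acc = 0x73
  '1' = 0x31 → acc = 0x42
  ',' = 0x2C → acc = 0x6E
  '7' = 0x37 → acc = 0x59
Checksum = 0x59.

59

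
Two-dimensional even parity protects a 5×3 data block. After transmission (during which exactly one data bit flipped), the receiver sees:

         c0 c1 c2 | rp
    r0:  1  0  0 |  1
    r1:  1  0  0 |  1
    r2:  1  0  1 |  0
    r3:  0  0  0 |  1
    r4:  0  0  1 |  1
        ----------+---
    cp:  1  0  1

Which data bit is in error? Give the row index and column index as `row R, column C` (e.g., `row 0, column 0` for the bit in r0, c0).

Recompute each row's even parity and compare to rp:
  r0: data parity 1, sent rp 1 → ok
  r1: data parity 1, sent rp 1 → ok
  r2: data parity 0, sent rp 0 → ok
  r3: data parity 0, sent rp 1 → mismatch
  r4: data parity 1, sent rp 1 → ok
Recompute each column's even parity and compare to cp:
  c0: data parity 1, sent cp 1 → ok
  c1: data parity 0, sent cp 0 → ok
  c2: data parity 0, sent cp 1 → mismatch
Exactly one row (r3) and one column (c2) fail → the flipped bit is at their intersection.

row 3, column 2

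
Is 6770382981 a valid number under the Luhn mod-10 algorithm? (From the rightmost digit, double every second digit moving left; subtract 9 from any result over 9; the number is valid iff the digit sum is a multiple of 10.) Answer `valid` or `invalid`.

valid

From the right, keep odd positions and double even positions (subtract 9 from any doubled value over 9):
  doubled (positions 2,4,...): 7 4 6 5 3 → sum 25
  kept (positions 1,3,...): 1 9 8 0 7 → sum 25
Total = 50.
50 mod 10 = 0, so the number is valid.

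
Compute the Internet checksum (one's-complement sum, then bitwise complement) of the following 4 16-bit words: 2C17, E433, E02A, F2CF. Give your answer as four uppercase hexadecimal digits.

One's-complement addition (fold any carry out of bit 15 back into bit 0):
  0x2C17 + 0xE433 = 0x1104A → wrap carry → 0x104B
  0x104B + 0xE02A = 0x0F075
  0xF075 + 0xF2CF = 0x1E344 → wrap carry → 0xE345
One's-complement sum = 0xE345.
Checksum = ~0xE345 & 0xFFFF = 0x1CBA.

1CBA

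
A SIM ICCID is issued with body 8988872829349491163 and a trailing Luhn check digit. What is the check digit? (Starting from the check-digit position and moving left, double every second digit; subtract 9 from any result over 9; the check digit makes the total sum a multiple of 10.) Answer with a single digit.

Partial digits right→left: 3 6 1 1 9 4 9 4 3 9 2 8 2 7 8 8 8 9 8
Double every second digit counting from the check-digit position (so the 1st, 3rd, 5th, ... of the partial from the right).
  doubled (with −9 where >9): 6 2 9 9 6 4 4 7 7 7 → sum 61
  kept as-is: 6 1 4 4 9 8 7 8 9 → sum 56
Total = 61 + 56 = 117.
Check digit = (10 − (117 mod 10)) mod 10 = 3.

3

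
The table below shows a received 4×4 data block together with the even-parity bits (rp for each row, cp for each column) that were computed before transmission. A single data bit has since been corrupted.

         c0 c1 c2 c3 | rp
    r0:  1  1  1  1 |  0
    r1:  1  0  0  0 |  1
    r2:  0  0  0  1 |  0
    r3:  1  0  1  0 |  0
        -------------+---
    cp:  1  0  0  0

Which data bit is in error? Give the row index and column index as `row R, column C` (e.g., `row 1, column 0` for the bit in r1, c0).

Recompute each row's even parity and compare to rp:
  r0: data parity 0, sent rp 0 → ok
  r1: data parity 1, sent rp 1 → ok
  r2: data parity 1, sent rp 0 → mismatch
  r3: data parity 0, sent rp 0 → ok
Recompute each column's even parity and compare to cp:
  c0: data parity 1, sent cp 1 → ok
  c1: data parity 1, sent cp 0 → mismatch
  c2: data parity 0, sent cp 0 → ok
  c3: data parity 0, sent cp 0 → ok
Exactly one row (r2) and one column (c1) fail → the flipped bit is at their intersection.

row 2, column 1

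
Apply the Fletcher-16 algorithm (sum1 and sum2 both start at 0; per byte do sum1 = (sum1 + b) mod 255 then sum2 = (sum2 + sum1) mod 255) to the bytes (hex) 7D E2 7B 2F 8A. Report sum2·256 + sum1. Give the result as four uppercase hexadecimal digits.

Running sums (mod 255):
  after byte 0 (7D): sum1=125, sum2=125
  after byte 1 (E2): sum1=96, sum2=221
  after byte 2 (7B): sum1=219, sum2=185
  after byte 3 (2F): sum1=11, sum2=196
  after byte 4 (8A): sum1=149, sum2=90
Checksum = sum2·256 + sum1 = 90·256 + 149 = 23189 = 0x5A95.

5A95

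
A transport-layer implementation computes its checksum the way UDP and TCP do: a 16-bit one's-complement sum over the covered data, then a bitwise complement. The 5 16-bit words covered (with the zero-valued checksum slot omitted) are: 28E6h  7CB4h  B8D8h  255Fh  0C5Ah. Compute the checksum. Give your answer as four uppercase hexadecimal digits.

6FD3

One's-complement addition (fold any carry out of bit 15 back into bit 0):
  0x28E6 + 0x7CB4 = 0x0A59A
  0xA59A + 0xB8D8 = 0x15E72 → wrap carry → 0x5E73
  0x5E73 + 0x255F = 0x083D2
  0x83D2 + 0x0C5A = 0x0902C
One's-complement sum = 0x902C.
Checksum = ~0x902C & 0xFFFF = 0x6FD3.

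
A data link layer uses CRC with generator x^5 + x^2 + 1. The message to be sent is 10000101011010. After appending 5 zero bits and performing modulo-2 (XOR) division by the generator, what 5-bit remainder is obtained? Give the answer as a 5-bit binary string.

Append 5 zeros: 1000010101101000000. Divide by 100101 (XOR where the leading bit is 1):
  pos 0: 100001 XOR 100101 = 000100
  pos 3: 100010 XOR 100101 = 000111
  pos 6: 111110 XOR 100101 = 011011
  pos 7: 110111 XOR 100101 = 010010
  pos 8: 100100 XOR 100101 = 000001
  pos 13: 100000 XOR 100101 = 000101
Remainder (last 5 bits) = 00101. This is the CRC / FCS.

00101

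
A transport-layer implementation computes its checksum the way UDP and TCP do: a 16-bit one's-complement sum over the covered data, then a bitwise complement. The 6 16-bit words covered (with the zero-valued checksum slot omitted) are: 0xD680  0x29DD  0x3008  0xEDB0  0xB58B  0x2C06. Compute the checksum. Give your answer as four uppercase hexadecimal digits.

One's-complement addition (fold any carry out of bit 15 back into bit 0):
  0xD680 + 0x29DD = 0x1005D → wrap carry → 0x005E
  0x005E + 0x3008 = 0x03066
  0x3066 + 0xEDB0 = 0x11E16 → wrap carry → 0x1E17
  0x1E17 + 0xB58B = 0x0D3A2
  0xD3A2 + 0x2C06 = 0x0FFA8
One's-complement sum = 0xFFA8.
Checksum = ~0xFFA8 & 0xFFFF = 0x0057.

0057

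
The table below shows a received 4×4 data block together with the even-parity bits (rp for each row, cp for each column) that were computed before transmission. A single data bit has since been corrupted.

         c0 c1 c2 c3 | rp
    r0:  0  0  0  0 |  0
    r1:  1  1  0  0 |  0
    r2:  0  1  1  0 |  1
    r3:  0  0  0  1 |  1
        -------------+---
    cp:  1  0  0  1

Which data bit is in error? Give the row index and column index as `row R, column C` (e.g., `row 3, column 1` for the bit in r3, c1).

row 2, column 2

Recompute each row's even parity and compare to rp:
  r0: data parity 0, sent rp 0 → ok
  r1: data parity 0, sent rp 0 → ok
  r2: data parity 0, sent rp 1 → mismatch
  r3: data parity 1, sent rp 1 → ok
Recompute each column's even parity and compare to cp:
  c0: data parity 1, sent cp 1 → ok
  c1: data parity 0, sent cp 0 → ok
  c2: data parity 1, sent cp 0 → mismatch
  c3: data parity 1, sent cp 1 → ok
Exactly one row (r2) and one column (c2) fail → the flipped bit is at their intersection.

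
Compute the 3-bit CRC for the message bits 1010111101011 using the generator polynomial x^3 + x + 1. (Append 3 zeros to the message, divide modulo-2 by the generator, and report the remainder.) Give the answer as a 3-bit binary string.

100

Append 3 zeros: 1010111101011000. Divide by 1011 (XOR where the leading bit is 1):
  pos 0: 1010 XOR 1011 = 0001
  pos 3: 1111 XOR 1011 = 0100
  pos 4: 1001 XOR 1011 = 0010
  pos 6: 1001 XOR 1011 = 0010
  pos 8: 1001 XOR 1011 = 0010
  pos 10: 1010 XOR 1011 = 0001
Remainder (last 3 bits) = 100. This is the CRC / FCS.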